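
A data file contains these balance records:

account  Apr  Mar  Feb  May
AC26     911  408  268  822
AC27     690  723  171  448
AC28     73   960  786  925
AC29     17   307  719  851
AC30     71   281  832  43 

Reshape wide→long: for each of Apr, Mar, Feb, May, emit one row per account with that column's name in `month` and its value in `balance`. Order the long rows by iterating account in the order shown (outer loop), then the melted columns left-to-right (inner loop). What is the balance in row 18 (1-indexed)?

20 rows total (5 × 4). Row 18: index ⌊(18-1)/4⌋ = 4 into account → AC30; (18-1) mod 4 = 1 into the melted columns → Mar.
So row 18 is (AC30, Mar, 281); balance = 281.

281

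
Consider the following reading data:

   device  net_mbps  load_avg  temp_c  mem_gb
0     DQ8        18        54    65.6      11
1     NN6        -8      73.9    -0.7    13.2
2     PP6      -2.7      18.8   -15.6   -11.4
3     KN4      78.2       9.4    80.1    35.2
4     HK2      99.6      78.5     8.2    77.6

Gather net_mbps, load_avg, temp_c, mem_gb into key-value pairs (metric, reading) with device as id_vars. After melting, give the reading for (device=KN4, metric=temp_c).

Unpivoting turns each (device, wide-column) pair into one long row.
The wide cell at row KN4, column temp_c holds 80.1, so the long row (KN4, temp_c) has reading=80.1.

80.1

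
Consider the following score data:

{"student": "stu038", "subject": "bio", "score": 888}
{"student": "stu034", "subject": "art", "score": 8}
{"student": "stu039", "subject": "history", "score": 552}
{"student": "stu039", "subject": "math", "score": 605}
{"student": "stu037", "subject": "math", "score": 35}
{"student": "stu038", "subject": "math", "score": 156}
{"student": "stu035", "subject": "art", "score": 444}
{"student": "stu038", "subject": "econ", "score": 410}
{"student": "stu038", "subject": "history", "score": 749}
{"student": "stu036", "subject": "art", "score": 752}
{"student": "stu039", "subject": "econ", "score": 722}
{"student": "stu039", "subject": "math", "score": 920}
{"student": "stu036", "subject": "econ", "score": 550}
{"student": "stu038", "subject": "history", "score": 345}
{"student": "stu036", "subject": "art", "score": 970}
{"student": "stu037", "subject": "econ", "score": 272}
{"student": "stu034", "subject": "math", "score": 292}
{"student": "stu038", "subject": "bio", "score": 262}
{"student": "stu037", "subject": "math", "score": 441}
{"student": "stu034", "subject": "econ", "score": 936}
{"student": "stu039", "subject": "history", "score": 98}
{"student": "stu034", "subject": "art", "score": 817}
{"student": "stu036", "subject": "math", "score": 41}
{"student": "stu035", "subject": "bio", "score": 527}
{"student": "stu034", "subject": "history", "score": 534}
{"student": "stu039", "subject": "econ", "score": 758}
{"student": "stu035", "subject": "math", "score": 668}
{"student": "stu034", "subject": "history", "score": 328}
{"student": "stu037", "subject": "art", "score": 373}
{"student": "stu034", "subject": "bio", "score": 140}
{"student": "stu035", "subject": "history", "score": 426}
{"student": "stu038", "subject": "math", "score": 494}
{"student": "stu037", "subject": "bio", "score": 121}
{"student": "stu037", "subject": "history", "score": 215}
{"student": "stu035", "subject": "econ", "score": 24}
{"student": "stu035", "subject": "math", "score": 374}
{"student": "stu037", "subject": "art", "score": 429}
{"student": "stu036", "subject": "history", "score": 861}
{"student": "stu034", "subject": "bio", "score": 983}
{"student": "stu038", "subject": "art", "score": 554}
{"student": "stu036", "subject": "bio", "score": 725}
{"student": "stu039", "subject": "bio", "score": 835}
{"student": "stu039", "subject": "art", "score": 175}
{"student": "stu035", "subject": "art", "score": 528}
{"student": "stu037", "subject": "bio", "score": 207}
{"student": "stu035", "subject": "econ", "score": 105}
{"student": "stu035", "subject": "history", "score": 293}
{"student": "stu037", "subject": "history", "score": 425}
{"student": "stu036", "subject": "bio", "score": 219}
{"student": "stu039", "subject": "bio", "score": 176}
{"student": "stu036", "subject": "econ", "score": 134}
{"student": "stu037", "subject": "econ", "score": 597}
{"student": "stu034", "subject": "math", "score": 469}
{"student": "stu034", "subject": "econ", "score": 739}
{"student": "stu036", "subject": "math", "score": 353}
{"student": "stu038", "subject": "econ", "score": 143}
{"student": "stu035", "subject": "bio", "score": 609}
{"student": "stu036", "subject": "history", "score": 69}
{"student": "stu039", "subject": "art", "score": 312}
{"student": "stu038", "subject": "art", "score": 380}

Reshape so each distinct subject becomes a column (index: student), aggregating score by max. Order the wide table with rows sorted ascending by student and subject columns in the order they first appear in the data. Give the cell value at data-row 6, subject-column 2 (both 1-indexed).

312

With rows sorted ascending by student, row 6 is student=stu039. subject columns in first-appearance order: bio, art, history, math, econ; column 2 is art.
Long rows with student=stu039, subject=art: max(175, 312) = 312.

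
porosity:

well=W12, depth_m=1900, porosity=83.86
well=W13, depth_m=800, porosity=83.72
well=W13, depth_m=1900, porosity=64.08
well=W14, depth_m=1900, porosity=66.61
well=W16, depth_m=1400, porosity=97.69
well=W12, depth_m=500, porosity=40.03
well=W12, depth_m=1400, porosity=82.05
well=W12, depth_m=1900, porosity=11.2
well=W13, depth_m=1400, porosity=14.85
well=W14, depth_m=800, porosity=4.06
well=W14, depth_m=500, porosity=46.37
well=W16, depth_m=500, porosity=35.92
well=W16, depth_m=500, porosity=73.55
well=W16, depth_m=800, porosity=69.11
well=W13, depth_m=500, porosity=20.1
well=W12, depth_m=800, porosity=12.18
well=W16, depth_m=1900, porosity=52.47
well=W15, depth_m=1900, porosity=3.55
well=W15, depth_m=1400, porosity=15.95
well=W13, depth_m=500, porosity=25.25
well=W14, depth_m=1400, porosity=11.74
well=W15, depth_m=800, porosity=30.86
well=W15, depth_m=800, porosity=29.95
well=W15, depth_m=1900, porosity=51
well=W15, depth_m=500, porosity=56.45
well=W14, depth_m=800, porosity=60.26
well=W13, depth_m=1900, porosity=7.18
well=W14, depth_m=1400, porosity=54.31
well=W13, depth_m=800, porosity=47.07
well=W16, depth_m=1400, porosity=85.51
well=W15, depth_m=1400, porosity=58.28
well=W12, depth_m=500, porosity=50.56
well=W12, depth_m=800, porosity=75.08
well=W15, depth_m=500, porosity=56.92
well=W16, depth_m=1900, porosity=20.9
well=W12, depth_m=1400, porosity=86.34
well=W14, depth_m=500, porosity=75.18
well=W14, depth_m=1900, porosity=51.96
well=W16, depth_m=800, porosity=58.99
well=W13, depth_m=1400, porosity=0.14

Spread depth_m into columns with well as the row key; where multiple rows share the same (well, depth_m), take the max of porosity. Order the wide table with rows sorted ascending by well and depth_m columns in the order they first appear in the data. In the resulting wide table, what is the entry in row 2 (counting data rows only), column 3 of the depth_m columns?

With rows sorted ascending by well, row 2 is well=W13. depth_m columns in first-appearance order: 1900, 800, 1400, 500; column 3 is 1400.
Long rows with well=W13, depth_m=1400: max(14.85, 0.14) = 14.85.

14.85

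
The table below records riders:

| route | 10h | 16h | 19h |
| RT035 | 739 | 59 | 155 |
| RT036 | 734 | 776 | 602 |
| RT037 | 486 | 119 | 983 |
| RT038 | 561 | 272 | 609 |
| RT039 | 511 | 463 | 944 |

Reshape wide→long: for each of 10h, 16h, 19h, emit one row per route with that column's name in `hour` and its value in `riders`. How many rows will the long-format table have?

5 route values × 3 melted columns = 15 rows.

15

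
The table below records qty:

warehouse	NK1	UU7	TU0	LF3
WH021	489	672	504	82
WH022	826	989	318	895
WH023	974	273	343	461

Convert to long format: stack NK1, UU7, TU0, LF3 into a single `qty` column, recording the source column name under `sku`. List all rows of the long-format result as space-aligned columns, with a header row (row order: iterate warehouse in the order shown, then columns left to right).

Each (warehouse, column) pair becomes one row: 3 × 4 = 12 rows.
For example, (WH021, NK1) → qty=489.

warehouse  sku  qty
WH021      NK1  489
WH021      UU7  672
WH021      TU0  504
WH021      LF3  82 
WH022      NK1  826
WH022      UU7  989
WH022      TU0  318
WH022      LF3  895
WH023      NK1  974
WH023      UU7  273
WH023      TU0  343
WH023      LF3  461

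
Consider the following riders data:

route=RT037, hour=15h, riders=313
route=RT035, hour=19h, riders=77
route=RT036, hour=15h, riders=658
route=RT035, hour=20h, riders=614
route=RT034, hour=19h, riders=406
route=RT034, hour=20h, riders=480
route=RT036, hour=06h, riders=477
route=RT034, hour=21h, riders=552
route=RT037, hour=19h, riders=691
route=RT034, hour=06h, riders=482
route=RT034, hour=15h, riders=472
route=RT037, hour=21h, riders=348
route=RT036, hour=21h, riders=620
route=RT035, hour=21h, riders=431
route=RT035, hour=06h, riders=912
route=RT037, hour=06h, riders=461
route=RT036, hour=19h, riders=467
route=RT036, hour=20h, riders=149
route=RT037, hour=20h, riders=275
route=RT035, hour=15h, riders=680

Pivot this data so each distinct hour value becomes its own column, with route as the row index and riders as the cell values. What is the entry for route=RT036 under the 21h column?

620

Wide layout: rows indexed by route, columns are the 5 distinct hour values (15h, 19h, 20h, 06h, 21h).
Cell (route=RT036, hour=21h) draws from the long row where route=RT036 and hour=21h, which has riders=620.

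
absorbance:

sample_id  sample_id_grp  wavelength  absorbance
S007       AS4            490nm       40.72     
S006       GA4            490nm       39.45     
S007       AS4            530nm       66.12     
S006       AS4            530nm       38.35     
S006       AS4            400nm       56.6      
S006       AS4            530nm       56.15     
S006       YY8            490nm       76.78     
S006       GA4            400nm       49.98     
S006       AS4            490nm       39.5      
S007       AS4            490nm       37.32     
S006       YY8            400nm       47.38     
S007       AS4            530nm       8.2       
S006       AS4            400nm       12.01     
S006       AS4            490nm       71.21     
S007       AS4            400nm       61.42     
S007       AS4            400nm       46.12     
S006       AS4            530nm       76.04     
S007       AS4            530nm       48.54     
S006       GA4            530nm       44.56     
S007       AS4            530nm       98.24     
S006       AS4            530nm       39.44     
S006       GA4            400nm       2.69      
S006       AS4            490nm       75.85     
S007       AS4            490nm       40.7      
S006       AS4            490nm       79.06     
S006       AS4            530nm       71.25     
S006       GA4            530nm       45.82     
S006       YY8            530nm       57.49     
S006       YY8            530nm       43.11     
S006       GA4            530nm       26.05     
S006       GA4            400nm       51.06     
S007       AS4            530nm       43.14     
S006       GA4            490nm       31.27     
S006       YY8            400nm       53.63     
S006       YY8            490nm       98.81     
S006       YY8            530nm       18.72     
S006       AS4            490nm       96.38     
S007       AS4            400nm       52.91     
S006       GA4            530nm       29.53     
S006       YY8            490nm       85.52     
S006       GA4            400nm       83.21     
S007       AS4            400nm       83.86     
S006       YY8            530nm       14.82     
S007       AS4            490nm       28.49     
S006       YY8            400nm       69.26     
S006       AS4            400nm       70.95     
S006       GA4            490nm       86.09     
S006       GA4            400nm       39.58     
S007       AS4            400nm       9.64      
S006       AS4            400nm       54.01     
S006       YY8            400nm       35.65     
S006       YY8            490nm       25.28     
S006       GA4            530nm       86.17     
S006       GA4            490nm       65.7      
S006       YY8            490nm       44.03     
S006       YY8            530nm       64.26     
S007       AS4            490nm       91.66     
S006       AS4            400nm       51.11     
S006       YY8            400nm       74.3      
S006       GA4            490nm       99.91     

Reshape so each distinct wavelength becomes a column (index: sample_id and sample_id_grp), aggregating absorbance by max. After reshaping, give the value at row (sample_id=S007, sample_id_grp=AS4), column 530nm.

98.24

Rows with sample_id=S007, sample_id_grp=AS4 and wavelength=530nm: absorbance values are 66.12, 8.2, 48.54, 98.24, 43.14.
max(66.12, 8.2, 48.54, 98.24, 43.14) = 98.24.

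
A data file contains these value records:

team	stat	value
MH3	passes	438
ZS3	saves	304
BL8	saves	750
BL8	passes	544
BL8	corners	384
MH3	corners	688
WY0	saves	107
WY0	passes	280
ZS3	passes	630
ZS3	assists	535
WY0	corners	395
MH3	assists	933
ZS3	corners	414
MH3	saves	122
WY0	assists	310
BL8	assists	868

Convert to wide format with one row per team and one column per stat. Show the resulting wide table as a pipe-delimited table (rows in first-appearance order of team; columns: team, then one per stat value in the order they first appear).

Columns: team plus the 4 distinct stat values (passes, saves, corners, assists).
For example, row MH3 column passes takes value=438 from the long row (MH3, passes).

| team | passes | saves | corners | assists |
| MH3 | 438 | 122 | 688 | 933 |
| ZS3 | 630 | 304 | 414 | 535 |
| BL8 | 544 | 750 | 384 | 868 |
| WY0 | 280 | 107 | 395 | 310 |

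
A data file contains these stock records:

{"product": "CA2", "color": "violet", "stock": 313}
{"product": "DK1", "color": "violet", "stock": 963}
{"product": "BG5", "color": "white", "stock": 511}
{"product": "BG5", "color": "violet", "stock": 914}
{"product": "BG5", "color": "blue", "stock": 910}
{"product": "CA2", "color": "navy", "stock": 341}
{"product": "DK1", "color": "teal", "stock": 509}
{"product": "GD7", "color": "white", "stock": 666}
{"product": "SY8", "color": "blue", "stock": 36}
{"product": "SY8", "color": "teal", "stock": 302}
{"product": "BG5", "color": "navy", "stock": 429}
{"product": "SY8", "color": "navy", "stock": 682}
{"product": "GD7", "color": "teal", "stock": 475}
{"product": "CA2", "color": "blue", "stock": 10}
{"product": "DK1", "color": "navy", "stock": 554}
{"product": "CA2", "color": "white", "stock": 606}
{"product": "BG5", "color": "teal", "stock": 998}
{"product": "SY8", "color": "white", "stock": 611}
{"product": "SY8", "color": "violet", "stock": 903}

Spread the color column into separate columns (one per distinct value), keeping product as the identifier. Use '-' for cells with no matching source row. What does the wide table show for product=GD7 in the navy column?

-

No long-format row has product=GD7 and color=navy, so the cell is -.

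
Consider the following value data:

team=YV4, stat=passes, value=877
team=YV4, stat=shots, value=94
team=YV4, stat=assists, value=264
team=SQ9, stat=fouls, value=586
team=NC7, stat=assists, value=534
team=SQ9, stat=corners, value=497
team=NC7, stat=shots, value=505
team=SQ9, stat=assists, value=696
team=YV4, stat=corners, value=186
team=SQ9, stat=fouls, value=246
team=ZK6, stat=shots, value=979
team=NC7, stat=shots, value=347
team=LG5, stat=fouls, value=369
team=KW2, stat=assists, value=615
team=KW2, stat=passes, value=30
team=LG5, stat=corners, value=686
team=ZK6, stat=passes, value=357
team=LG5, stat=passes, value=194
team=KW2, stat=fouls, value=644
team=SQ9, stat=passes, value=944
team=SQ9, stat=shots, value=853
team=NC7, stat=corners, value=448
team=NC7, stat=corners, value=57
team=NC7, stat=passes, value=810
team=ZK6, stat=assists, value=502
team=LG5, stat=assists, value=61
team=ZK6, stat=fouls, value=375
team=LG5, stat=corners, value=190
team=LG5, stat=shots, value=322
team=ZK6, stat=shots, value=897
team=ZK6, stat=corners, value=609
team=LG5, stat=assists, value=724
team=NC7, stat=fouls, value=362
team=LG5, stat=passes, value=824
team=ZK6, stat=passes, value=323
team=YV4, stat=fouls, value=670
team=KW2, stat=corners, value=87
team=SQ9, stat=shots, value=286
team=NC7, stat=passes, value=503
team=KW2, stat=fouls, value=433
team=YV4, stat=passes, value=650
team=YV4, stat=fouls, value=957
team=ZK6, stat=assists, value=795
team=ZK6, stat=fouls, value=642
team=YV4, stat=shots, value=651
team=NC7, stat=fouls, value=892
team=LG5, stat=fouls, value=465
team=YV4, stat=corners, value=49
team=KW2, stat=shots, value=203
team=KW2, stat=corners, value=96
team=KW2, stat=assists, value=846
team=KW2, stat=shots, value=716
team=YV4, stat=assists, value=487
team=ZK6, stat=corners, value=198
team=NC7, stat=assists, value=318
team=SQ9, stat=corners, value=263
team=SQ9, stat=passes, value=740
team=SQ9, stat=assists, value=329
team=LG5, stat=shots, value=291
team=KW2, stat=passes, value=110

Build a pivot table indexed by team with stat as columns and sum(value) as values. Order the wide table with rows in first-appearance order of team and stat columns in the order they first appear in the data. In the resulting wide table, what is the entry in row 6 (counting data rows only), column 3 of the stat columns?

With rows in first-appearance order of team, row 6 is team=KW2. stat columns in first-appearance order: passes, shots, assists, fouls, corners; column 3 is assists.
Long rows with team=KW2, stat=assists: 615 + 846 = 1461.

1461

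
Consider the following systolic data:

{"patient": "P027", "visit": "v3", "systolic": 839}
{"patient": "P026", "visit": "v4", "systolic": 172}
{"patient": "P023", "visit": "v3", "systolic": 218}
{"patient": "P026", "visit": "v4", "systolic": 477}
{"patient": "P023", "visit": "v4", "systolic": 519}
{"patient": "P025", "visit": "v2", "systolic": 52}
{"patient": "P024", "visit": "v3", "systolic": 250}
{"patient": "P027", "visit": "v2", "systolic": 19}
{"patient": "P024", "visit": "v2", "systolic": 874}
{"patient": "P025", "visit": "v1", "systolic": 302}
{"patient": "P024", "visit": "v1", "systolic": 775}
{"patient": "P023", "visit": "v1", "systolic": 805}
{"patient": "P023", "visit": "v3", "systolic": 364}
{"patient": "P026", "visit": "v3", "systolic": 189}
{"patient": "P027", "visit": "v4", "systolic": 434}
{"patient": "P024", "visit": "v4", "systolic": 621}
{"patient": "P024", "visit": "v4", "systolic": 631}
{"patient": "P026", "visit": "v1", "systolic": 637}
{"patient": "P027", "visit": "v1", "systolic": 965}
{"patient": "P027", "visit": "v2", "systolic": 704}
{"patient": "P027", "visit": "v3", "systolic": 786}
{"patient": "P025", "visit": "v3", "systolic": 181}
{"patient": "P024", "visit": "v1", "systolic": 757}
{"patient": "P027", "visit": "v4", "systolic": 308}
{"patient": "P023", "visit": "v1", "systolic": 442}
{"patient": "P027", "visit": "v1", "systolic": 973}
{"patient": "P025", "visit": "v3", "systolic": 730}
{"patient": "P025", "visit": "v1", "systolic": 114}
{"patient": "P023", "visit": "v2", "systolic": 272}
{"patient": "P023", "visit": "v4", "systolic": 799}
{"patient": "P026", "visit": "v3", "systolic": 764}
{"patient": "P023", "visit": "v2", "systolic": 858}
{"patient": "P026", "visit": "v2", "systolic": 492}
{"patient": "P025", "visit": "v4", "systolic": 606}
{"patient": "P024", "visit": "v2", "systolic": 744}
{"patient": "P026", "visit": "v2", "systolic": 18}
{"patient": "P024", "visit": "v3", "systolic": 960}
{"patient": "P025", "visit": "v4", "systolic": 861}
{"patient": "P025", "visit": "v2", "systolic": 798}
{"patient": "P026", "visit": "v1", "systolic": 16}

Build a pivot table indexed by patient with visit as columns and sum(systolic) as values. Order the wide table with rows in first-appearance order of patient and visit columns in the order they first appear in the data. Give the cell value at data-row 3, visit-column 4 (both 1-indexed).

With rows in first-appearance order of patient, row 3 is patient=P023. visit columns in first-appearance order: v3, v4, v2, v1; column 4 is v1.
Long rows with patient=P023, visit=v1: 805 + 442 = 1247.

1247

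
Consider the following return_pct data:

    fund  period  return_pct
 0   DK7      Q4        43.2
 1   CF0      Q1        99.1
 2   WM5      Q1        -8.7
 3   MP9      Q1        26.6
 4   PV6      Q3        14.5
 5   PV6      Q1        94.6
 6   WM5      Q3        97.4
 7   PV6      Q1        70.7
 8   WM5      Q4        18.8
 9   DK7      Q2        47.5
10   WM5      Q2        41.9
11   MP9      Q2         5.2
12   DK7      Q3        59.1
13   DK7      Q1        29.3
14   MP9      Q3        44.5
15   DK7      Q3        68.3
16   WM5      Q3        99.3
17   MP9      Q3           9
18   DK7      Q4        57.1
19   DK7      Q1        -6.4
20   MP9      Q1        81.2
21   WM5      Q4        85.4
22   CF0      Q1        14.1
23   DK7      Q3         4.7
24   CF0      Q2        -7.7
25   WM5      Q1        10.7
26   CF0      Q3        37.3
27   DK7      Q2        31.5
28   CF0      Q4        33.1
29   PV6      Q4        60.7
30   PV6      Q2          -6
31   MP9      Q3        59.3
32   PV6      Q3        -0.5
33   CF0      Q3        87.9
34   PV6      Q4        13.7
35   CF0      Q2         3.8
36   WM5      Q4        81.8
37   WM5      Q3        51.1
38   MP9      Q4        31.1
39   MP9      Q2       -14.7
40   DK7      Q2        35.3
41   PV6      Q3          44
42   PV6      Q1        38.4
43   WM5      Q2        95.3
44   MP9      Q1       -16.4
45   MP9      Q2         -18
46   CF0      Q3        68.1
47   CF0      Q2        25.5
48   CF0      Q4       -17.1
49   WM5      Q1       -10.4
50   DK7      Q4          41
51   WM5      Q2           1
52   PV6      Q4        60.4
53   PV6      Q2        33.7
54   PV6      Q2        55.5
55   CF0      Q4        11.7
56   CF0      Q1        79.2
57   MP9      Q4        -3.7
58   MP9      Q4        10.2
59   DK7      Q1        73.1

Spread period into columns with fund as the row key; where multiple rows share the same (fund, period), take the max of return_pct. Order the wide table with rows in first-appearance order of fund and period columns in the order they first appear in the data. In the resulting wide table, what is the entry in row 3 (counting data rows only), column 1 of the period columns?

85.4

With rows in first-appearance order of fund, row 3 is fund=WM5. period columns in first-appearance order: Q4, Q1, Q3, Q2; column 1 is Q4.
Long rows with fund=WM5, period=Q4: max(18.8, 85.4, 81.8) = 85.4.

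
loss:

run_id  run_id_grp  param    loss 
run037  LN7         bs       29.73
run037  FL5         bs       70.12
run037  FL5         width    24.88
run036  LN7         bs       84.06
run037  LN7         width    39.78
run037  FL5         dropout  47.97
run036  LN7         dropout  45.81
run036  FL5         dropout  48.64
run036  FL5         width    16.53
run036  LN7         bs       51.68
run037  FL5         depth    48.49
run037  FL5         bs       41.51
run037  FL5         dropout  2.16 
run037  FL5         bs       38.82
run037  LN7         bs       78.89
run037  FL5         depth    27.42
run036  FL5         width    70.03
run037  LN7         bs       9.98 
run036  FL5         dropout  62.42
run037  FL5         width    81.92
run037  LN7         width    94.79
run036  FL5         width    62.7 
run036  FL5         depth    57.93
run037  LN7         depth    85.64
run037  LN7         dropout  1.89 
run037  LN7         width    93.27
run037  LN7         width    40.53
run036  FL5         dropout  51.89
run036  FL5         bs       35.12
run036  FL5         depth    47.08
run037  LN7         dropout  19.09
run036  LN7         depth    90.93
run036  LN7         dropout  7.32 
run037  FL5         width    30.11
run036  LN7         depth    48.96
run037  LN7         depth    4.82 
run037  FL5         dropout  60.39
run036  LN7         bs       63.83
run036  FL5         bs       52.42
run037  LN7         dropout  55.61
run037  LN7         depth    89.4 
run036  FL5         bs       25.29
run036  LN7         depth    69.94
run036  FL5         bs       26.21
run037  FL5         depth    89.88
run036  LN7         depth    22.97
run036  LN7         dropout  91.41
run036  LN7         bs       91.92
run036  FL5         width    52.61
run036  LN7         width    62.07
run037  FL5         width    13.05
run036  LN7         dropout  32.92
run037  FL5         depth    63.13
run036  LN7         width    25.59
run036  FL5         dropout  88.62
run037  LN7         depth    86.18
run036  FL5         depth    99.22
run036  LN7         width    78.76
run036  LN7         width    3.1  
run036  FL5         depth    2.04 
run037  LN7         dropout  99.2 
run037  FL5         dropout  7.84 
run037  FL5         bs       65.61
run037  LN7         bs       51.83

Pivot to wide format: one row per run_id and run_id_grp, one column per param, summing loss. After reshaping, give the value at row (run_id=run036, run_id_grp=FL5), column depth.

206.27

Rows with run_id=run036, run_id_grp=FL5 and param=depth: loss values are 57.93, 47.08, 99.22, 2.04.
57.93 + 47.08 + 99.22 + 2.04 = 206.27.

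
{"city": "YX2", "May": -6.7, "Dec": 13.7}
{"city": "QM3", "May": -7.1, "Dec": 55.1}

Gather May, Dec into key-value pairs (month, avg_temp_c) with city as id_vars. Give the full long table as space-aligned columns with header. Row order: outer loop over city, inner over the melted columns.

city  month  avg_temp_c
YX2   May    -6.7      
YX2   Dec    13.7      
QM3   May    -7.1      
QM3   Dec    55.1      

Each (city, column) pair becomes one row: 2 × 2 = 4 rows.
For example, (YX2, May) → avg_temp_c=-6.7.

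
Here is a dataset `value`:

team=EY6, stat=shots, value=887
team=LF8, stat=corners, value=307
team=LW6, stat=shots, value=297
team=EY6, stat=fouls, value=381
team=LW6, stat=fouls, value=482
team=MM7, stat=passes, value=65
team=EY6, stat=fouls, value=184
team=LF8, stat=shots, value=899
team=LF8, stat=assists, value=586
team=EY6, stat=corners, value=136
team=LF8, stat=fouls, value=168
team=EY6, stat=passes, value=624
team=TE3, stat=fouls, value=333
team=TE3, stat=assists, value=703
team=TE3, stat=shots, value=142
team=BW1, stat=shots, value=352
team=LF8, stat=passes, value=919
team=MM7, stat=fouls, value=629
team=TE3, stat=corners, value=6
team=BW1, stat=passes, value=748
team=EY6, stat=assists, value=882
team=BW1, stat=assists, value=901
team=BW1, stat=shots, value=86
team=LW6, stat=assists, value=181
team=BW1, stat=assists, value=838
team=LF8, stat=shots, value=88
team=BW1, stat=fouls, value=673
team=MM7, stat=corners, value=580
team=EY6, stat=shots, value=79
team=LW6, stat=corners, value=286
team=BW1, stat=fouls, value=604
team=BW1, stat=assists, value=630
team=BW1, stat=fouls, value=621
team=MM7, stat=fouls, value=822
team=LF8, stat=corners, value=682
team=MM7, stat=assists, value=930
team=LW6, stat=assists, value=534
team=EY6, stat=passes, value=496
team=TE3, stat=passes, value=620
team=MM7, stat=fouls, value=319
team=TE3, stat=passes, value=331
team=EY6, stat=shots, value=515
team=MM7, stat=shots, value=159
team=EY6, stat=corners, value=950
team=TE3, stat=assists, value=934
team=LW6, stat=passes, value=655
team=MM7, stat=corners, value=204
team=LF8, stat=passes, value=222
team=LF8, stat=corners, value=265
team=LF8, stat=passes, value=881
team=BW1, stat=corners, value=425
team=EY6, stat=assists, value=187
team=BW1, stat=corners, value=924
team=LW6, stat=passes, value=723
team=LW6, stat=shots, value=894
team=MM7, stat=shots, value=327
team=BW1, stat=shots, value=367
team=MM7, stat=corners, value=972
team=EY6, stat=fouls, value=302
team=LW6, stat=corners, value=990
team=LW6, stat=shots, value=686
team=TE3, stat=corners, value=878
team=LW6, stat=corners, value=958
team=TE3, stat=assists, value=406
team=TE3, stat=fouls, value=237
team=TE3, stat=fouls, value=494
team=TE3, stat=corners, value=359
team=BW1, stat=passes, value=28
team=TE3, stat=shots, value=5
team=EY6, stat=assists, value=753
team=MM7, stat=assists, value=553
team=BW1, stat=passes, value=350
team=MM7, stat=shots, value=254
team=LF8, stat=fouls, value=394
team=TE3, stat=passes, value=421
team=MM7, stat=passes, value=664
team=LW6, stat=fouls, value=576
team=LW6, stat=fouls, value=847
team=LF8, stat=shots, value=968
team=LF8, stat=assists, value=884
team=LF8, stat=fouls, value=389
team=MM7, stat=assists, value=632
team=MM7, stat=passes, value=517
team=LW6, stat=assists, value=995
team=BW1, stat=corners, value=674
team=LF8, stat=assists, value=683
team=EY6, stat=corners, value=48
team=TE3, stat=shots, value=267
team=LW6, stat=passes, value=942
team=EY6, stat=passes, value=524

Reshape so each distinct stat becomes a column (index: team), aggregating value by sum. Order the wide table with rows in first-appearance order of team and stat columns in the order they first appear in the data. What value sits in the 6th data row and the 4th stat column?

With rows in first-appearance order of team, row 6 is team=BW1. stat columns in first-appearance order: shots, corners, fouls, passes, assists; column 4 is passes.
Long rows with team=BW1, stat=passes: 748 + 28 + 350 = 1126.

1126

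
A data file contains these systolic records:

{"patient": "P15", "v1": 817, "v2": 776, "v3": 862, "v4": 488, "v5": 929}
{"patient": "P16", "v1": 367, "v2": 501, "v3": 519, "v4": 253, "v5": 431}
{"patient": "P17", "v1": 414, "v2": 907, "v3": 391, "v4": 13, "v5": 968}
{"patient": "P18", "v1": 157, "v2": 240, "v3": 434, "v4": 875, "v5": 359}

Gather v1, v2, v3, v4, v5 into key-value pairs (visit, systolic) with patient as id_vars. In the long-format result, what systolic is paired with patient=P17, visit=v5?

Unpivoting turns each (patient, wide-column) pair into one long row.
The wide cell at row P17, column v5 holds 968, so the long row (P17, v5) has systolic=968.

968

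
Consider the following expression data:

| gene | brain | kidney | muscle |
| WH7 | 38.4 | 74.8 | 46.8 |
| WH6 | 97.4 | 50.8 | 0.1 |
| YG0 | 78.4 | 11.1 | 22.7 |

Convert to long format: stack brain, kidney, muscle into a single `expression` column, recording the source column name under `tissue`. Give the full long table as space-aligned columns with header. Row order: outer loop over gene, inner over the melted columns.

gene  tissue  expression
WH7   brain   38.4      
WH7   kidney  74.8      
WH7   muscle  46.8      
WH6   brain   97.4      
WH6   kidney  50.8      
WH6   muscle  0.1       
YG0   brain   78.4      
YG0   kidney  11.1      
YG0   muscle  22.7      

Each (gene, column) pair becomes one row: 3 × 3 = 9 rows.
For example, (WH7, brain) → expression=38.4.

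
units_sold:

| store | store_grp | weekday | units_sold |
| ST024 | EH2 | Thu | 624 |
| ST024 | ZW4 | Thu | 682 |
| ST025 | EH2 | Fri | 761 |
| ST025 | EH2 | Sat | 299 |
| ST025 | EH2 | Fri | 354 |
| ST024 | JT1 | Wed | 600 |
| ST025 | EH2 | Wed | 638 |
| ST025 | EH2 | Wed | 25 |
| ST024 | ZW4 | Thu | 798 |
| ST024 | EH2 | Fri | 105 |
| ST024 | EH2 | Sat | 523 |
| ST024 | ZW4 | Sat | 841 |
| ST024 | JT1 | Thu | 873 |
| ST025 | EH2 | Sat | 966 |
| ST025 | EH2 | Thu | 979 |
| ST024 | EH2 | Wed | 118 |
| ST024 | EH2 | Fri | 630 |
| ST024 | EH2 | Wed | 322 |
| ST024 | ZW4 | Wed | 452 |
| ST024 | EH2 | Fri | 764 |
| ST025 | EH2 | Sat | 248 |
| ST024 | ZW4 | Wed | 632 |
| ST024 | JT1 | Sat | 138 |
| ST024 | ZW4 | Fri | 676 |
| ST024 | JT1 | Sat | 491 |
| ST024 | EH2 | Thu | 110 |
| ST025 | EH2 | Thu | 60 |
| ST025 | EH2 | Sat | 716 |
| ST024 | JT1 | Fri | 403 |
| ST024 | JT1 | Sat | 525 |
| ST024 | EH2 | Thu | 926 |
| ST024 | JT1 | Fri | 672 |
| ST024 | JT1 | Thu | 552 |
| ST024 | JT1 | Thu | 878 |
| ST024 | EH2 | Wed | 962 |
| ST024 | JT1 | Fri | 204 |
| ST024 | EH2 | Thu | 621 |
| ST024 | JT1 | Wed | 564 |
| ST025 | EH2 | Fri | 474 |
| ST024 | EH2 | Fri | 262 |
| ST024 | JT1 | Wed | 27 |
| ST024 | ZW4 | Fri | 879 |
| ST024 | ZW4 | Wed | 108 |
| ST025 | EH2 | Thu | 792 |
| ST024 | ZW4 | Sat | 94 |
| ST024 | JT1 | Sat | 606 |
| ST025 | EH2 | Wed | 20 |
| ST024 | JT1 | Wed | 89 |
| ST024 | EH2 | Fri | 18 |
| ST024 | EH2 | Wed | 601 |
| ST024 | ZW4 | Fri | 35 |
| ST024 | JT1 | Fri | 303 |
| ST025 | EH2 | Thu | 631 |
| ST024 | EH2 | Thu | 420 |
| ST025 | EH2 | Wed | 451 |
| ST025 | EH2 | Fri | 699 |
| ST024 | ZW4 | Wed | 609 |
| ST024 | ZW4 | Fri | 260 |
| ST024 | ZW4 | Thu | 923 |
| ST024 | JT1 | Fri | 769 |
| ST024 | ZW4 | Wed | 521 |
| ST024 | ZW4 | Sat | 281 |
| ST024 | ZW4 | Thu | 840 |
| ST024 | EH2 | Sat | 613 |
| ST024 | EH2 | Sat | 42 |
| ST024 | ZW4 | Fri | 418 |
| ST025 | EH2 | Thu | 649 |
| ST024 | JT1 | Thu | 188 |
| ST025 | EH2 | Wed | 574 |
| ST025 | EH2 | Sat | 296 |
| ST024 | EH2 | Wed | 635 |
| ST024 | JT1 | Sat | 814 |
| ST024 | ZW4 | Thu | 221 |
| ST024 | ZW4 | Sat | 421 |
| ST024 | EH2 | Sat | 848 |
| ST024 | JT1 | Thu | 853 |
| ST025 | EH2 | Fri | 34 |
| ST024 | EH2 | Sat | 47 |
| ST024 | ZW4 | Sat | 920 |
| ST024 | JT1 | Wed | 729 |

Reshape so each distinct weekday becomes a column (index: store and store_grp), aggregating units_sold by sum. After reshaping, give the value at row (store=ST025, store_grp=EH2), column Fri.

Rows with store=ST025, store_grp=EH2 and weekday=Fri: units_sold values are 761, 354, 474, 699, 34.
761 + 354 + 474 + 699 + 34 = 2322.

2322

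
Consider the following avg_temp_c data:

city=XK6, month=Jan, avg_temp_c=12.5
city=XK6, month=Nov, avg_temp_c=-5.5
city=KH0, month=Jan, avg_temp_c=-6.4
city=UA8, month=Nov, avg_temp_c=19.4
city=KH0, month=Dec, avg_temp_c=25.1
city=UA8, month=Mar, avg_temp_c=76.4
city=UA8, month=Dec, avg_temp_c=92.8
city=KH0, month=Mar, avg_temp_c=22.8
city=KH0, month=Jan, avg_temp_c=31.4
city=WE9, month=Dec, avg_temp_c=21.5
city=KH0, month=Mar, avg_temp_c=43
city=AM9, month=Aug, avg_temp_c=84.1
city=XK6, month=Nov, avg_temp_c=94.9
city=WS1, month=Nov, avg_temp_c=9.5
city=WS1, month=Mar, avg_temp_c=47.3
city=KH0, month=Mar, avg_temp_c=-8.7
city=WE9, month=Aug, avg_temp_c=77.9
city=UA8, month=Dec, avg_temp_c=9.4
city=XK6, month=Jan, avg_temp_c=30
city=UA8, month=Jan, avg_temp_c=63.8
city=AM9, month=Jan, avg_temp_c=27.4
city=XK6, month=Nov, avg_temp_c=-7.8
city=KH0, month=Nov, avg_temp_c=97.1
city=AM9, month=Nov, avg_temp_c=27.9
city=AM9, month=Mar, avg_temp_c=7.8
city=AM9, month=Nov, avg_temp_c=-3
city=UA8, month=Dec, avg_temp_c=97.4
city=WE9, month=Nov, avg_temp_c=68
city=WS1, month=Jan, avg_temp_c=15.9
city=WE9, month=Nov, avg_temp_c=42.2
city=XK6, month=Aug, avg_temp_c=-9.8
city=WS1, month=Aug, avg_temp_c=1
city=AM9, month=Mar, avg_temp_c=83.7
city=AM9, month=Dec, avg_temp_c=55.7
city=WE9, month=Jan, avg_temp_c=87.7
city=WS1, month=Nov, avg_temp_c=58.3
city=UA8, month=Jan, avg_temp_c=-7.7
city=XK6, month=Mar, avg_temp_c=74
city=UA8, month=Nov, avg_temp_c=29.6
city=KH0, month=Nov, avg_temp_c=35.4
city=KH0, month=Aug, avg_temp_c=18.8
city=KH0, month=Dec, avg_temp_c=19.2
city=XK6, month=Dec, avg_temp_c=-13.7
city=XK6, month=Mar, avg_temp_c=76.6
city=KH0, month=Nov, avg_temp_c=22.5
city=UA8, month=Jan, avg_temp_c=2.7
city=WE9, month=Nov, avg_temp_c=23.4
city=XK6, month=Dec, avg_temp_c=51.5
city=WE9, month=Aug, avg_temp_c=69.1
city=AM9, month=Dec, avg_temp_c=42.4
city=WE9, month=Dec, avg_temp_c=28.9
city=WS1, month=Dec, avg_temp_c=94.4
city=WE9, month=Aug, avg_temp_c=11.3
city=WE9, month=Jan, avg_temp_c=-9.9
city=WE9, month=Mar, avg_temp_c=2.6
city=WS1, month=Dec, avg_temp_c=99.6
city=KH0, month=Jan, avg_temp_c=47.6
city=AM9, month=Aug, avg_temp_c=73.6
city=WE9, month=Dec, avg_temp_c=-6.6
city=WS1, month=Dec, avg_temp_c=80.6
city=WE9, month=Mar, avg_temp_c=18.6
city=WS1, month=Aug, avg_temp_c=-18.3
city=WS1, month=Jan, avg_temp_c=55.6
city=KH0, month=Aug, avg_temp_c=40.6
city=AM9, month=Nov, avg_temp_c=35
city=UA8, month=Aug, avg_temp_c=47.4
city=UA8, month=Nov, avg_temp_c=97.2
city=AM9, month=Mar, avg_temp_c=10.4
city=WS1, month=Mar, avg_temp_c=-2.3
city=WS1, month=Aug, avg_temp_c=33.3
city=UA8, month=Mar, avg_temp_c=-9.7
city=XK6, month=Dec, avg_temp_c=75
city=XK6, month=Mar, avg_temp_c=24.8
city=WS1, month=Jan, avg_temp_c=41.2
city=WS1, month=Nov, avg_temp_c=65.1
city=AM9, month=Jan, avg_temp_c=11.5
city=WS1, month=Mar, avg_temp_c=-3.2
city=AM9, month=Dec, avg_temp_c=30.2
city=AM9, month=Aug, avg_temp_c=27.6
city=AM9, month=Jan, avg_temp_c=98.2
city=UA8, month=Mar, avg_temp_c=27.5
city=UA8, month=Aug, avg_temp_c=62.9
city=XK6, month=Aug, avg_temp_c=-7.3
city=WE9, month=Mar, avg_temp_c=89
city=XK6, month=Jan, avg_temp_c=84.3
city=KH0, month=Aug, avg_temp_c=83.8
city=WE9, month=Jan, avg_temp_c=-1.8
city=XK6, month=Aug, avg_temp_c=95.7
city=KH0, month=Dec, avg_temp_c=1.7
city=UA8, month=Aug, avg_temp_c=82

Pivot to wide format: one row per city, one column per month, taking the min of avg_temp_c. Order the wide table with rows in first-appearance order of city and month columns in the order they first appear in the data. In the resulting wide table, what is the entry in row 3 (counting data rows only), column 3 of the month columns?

9.4

With rows in first-appearance order of city, row 3 is city=UA8. month columns in first-appearance order: Jan, Nov, Dec, Mar, Aug; column 3 is Dec.
Long rows with city=UA8, month=Dec: min(92.8, 9.4, 97.4) = 9.4.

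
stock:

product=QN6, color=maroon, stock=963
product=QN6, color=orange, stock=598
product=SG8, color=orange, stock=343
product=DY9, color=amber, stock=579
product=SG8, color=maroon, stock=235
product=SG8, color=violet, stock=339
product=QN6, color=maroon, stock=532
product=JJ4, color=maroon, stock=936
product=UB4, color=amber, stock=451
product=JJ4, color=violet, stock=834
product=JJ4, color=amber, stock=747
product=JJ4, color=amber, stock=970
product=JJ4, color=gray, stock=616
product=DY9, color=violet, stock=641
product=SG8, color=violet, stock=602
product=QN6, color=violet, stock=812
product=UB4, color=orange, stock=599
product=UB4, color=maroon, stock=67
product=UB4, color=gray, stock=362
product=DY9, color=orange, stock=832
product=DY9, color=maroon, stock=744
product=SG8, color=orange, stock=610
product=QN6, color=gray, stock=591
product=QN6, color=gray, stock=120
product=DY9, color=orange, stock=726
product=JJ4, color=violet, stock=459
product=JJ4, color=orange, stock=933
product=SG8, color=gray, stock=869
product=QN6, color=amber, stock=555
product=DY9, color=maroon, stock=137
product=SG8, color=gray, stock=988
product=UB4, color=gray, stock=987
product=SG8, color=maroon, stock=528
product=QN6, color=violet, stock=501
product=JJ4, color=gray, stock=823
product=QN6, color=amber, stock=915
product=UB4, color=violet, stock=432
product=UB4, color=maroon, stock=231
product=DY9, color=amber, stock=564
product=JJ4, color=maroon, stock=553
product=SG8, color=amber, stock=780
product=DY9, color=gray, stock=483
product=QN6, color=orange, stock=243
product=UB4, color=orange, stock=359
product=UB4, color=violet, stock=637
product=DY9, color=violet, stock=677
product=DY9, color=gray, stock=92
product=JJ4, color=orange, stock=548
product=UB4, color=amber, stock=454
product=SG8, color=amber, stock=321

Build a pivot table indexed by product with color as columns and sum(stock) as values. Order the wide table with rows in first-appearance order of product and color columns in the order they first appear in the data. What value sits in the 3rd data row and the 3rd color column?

With rows in first-appearance order of product, row 3 is product=DY9. color columns in first-appearance order: maroon, orange, amber, violet, gray; column 3 is amber.
Long rows with product=DY9, color=amber: 579 + 564 = 1143.

1143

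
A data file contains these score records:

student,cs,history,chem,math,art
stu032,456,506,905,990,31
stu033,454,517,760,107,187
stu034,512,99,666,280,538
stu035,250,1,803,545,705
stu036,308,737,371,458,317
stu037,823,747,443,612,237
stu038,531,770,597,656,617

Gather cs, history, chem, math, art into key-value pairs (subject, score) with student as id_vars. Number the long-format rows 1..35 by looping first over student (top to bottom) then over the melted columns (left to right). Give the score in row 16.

35 rows total (7 × 5). Row 16: index ⌊(16-1)/5⌋ = 3 into student → stu035; (16-1) mod 5 = 0 into the melted columns → cs.
So row 16 is (stu035, cs, 250); score = 250.

250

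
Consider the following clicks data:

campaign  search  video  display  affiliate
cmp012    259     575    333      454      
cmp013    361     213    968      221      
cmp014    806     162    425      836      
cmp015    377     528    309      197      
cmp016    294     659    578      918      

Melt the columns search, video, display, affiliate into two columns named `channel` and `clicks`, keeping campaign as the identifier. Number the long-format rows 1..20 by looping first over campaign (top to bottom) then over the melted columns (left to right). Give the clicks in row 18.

659

20 rows total (5 × 4). Row 18: index ⌊(18-1)/4⌋ = 4 into campaign → cmp016; (18-1) mod 4 = 1 into the melted columns → video.
So row 18 is (cmp016, video, 659); clicks = 659.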